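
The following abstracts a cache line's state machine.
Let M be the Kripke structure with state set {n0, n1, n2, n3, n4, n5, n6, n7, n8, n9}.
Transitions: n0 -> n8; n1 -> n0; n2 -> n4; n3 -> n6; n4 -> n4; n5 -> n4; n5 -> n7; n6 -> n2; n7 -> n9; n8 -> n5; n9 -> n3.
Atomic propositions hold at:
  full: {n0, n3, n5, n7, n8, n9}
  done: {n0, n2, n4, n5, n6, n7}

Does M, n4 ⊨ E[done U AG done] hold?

AG done: greatest fixpoint, start Z0 = {n0, n2, n4, n5, n6, n7}, keep only states in Sat with every successor in Z. Z1 = {n2, n4, n5, n6}; Z2 = {n2, n4, n6}; fixed.
Sat(AG done) = {n2, n4, n6}
E[done U AG done]: least fixpoint, start Z0 = Sat(AG done) = {n2, n4, n6}, add states in Sat(done) with some successor in Z. Z1 = {n2, n4, n5, n6}; fixed.
Sat(E[done U AG done]) = {n2, n4, n5, n6}
n4 ∈ Sat(E[done U AG done]) = {n2, n4, n5, n6}, so the formula holds at n4.

Yes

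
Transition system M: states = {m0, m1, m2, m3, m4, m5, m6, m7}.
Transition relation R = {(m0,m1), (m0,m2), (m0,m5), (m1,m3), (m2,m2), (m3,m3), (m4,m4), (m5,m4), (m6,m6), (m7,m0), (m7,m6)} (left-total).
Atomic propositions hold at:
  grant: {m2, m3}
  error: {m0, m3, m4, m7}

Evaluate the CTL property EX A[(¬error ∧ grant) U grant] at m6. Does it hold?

No

Sat(¬error) = {m1, m2, m5, m6}
Sat(¬error ∧ grant) = {m2}
A[(¬error ∧ grant) U grant]: least fixpoint, start Z0 = Sat(grant) = {m2, m3}, add states in Sat(¬error ∧ grant) with every successor in Z. Already a fixed point.
Sat(A[(¬error ∧ grant) U grant]) = {m2, m3}
Sat(EX A[(¬error ∧ grant) U grant]) = {s : some successor in {m2, m3}} = {m0, m1, m2, m3}
m6 ∉ Sat(EX A[(¬error ∧ grant) U grant]) = {m0, m1, m2, m3}, so the formula does not hold at m6.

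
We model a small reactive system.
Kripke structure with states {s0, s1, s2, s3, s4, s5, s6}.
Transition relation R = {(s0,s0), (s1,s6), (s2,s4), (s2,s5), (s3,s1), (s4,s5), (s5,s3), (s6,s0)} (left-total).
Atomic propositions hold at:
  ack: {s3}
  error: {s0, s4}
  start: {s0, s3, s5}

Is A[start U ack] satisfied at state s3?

A[start U ack]: least fixpoint, start Z0 = Sat(ack) = {s3}, add states in Sat(start) with every successor in Z. Z1 = {s3, s5}; fixed.
Sat(A[start U ack]) = {s3, s5}
s3 ∈ Sat(A[start U ack]) = {s3, s5}, so the formula holds at s3.

Yes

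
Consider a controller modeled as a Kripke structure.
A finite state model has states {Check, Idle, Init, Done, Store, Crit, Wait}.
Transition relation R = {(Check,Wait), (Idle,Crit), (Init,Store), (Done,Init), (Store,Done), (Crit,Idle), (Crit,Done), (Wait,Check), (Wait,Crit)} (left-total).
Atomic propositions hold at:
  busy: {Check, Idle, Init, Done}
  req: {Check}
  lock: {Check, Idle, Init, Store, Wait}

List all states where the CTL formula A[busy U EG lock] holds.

{Check, Wait}

EG lock: greatest fixpoint, start Z0 = {Check, Idle, Init, Store, Wait}, keep only states in Sat with some successor in Z. Z1 = {Check, Init, Wait}; Z2 = {Check, Wait}; fixed.
Sat(EG lock) = {Check, Wait}
A[busy U EG lock]: least fixpoint, start Z0 = Sat(EG lock) = {Check, Wait}, add states in Sat(busy) with every successor in Z. Already a fixed point.
Sat(A[busy U EG lock]) = {Check, Wait}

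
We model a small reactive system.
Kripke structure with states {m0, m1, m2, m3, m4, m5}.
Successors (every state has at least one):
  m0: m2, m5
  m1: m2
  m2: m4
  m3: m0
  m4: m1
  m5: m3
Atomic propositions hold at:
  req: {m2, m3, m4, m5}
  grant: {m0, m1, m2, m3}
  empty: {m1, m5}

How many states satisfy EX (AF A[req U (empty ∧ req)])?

1

Sat(empty ∧ req) = {m5}
A[req U (empty ∧ req)]: least fixpoint, start Z0 = Sat((empty ∧ req)) = {m5}, add states in Sat(req) with every successor in Z. Already a fixed point.
Sat(A[req U (empty ∧ req)]) = {m5}
AF A[req U (empty ∧ req)]: least fixpoint, start Z0 = {m5}, add states with every successor in Z. Already a fixed point.
Sat(AF A[req U (empty ∧ req)]) = {m5}
Sat(EX (AF A[req U (empty ∧ req)])) = {s : some successor in {m5}} = {m0}
|Sat(EX (AF A[req U (empty ∧ req)]))| = |{m0}| = 1.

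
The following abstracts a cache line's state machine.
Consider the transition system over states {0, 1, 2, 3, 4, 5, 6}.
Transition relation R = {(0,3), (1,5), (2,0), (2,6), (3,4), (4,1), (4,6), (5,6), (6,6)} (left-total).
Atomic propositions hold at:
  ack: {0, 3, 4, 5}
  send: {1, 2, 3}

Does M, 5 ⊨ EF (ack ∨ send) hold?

Sat(ack ∨ send) = {0, 1, 2, 3, 4, 5}
EF (ack ∨ send): least fixpoint, start Z0 = {0, 1, 2, 3, 4, 5}, add states with some successor in Z. Already a fixed point.
Sat(EF (ack ∨ send)) = {0, 1, 2, 3, 4, 5}
5 ∈ Sat(EF (ack ∨ send)) = {0, 1, 2, 3, 4, 5}, so the formula holds at 5.

Yes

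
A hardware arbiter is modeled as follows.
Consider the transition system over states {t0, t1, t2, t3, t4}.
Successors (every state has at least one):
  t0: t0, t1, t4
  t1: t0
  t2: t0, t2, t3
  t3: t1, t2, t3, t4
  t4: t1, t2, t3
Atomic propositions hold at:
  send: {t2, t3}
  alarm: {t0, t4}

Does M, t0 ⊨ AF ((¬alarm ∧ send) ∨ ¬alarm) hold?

Sat(¬alarm) = {t1, t2, t3}
Sat(¬alarm ∧ send) = {t2, t3}
Sat((¬alarm ∧ send) ∨ ¬alarm) = {t1, t2, t3}
AF ((¬alarm ∧ send) ∨ ¬alarm): least fixpoint, start Z0 = {t1, t2, t3}, add states with every successor in Z. Z1 = {t1, t2, t3, t4}; fixed.
Sat(AF ((¬alarm ∧ send) ∨ ¬alarm)) = {t1, t2, t3, t4}
t0 ∉ Sat(AF ((¬alarm ∧ send) ∨ ¬alarm)) = {t1, t2, t3, t4}, so the formula does not hold at t0.

No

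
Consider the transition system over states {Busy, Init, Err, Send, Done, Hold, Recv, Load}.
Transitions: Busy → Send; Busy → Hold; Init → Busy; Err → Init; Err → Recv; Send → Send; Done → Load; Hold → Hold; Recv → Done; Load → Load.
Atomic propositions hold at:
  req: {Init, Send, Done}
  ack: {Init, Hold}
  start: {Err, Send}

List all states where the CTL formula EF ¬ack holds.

{Busy, Init, Err, Send, Done, Recv, Load}

Sat(¬ack) = {Busy, Err, Send, Done, Recv, Load}
EF ¬ack: least fixpoint, start Z0 = {Busy, Err, Send, Done, Recv, Load}, add states with some successor in Z. Z1 = {Busy, Init, Err, Send, Done, Recv, Load}; fixed.
Sat(EF ¬ack) = {Busy, Init, Err, Send, Done, Recv, Load}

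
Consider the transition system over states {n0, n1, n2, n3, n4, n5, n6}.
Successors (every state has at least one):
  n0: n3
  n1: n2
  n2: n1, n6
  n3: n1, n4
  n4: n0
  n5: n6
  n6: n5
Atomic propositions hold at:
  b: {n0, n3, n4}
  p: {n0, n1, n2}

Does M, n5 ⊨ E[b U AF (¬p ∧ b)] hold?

No

Sat(¬p) = {n3, n4, n5, n6}
Sat(¬p ∧ b) = {n3, n4}
AF (¬p ∧ b): least fixpoint, start Z0 = {n3, n4}, add states with every successor in Z. Z1 = {n0, n3, n4}; fixed.
Sat(AF (¬p ∧ b)) = {n0, n3, n4}
E[b U AF (¬p ∧ b)]: least fixpoint, start Z0 = Sat(AF (¬p ∧ b)) = {n0, n3, n4}, add states in Sat(b) with some successor in Z. Already a fixed point.
Sat(E[b U AF (¬p ∧ b)]) = {n0, n3, n4}
n5 ∉ Sat(E[b U AF (¬p ∧ b)]) = {n0, n3, n4}, so the formula does not hold at n5.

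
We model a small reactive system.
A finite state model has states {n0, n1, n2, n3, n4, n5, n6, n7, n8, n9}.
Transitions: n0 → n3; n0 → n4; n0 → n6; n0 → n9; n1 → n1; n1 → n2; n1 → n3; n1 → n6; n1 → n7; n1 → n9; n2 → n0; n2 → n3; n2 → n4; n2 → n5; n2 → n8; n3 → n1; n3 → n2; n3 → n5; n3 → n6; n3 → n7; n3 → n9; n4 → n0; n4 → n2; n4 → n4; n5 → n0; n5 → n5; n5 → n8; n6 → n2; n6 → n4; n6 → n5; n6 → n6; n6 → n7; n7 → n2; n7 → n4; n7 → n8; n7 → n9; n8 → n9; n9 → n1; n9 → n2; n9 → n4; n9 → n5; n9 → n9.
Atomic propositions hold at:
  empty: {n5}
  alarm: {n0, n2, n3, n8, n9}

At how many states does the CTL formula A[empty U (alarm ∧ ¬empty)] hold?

Sat(¬empty) = {n0, n1, n2, n3, n4, n6, n7, n8, n9}
Sat(alarm ∧ ¬empty) = {n0, n2, n3, n8, n9}
A[empty U (alarm ∧ ¬empty)]: least fixpoint, start Z0 = Sat((alarm ∧ ¬empty)) = {n0, n2, n3, n8, n9}, add states in Sat(empty) with every successor in Z. Already a fixed point.
Sat(A[empty U (alarm ∧ ¬empty)]) = {n0, n2, n3, n8, n9}
|Sat(A[empty U (alarm ∧ ¬empty)])| = |{n0, n2, n3, n8, n9}| = 5.

5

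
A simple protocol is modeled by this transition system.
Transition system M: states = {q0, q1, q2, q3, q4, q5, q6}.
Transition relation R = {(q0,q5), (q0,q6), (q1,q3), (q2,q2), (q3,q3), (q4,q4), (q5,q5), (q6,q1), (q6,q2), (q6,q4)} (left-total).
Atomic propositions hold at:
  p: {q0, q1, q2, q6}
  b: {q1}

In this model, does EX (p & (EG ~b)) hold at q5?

Sat(~b) = {q0, q2, q3, q4, q5, q6}
EG ~b: greatest fixpoint, start Z0 = {q0, q2, q3, q4, q5, q6}, keep only states in Sat with some successor in Z. Already a fixed point.
Sat(EG ~b) = {q0, q2, q3, q4, q5, q6}
Sat(p & (EG ~b)) = {q0, q2, q6}
Sat(EX (p & (EG ~b))) = {s : some successor in {q0, q2, q6}} = {q0, q2, q6}
q5 ∉ Sat(EX (p & (EG ~b))) = {q0, q2, q6}, so the formula does not hold at q5.

No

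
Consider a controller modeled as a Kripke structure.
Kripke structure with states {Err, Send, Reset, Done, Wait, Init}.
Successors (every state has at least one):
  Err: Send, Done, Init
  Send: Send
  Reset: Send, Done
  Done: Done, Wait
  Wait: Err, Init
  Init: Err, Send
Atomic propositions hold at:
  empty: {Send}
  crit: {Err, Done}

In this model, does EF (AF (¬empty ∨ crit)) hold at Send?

Sat(¬empty) = {Err, Reset, Done, Wait, Init}
Sat(¬empty ∨ crit) = {Err, Reset, Done, Wait, Init}
AF (¬empty ∨ crit): least fixpoint, start Z0 = {Err, Reset, Done, Wait, Init}, add states with every successor in Z. Already a fixed point.
Sat(AF (¬empty ∨ crit)) = {Err, Reset, Done, Wait, Init}
EF (AF (¬empty ∨ crit)): least fixpoint, start Z0 = {Err, Reset, Done, Wait, Init}, add states with some successor in Z. Already a fixed point.
Sat(EF (AF (¬empty ∨ crit))) = {Err, Reset, Done, Wait, Init}
Send ∉ Sat(EF (AF (¬empty ∨ crit))) = {Err, Reset, Done, Wait, Init}, so the formula does not hold at Send.

No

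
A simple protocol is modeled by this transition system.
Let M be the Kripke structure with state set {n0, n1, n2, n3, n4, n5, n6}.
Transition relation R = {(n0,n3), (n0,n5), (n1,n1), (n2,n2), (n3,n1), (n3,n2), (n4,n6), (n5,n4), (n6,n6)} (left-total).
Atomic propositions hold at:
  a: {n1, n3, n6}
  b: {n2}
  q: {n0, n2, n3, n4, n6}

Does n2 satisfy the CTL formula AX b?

Sat(AX b) = {s : every successor in {n2}} = {n2}
n2 ∈ Sat(AX b) = {n2}, so the formula holds at n2.

Yes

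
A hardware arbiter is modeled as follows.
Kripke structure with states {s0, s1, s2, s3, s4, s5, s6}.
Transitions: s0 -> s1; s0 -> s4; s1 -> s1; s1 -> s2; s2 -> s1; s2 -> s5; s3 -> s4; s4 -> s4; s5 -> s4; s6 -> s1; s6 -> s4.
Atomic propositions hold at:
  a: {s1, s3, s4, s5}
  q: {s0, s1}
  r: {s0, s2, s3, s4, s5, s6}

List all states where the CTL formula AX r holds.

{s3, s4, s5}

Sat(AX r) = {s : every successor in {s0, s2, s3, s4, s5, s6}} = {s3, s4, s5}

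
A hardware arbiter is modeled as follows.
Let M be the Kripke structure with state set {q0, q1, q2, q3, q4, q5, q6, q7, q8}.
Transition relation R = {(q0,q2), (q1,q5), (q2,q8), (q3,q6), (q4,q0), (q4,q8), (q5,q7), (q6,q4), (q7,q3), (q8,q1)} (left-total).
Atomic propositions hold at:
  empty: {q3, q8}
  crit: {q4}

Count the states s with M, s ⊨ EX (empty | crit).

Sat(empty | crit) = {q3, q4, q8}
Sat(EX (empty | crit)) = {s : some successor in {q3, q4, q8}} = {q2, q4, q6, q7}
|Sat(EX (empty | crit))| = |{q2, q4, q6, q7}| = 4.

4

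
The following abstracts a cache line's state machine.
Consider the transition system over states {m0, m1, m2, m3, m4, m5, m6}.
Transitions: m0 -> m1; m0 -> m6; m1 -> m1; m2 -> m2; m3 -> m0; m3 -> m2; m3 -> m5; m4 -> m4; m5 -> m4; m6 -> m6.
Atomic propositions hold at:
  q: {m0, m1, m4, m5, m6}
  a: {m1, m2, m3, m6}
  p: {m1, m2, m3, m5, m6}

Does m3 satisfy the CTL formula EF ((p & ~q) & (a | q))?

Sat(~q) = {m2, m3}
Sat(p & ~q) = {m2, m3}
Sat(a | q) = {m0, m1, m2, m3, m4, m5, m6}
Sat((p & ~q) & (a | q)) = {m2, m3}
EF ((p & ~q) & (a | q)): least fixpoint, start Z0 = {m2, m3}, add states with some successor in Z. Already a fixed point.
Sat(EF ((p & ~q) & (a | q))) = {m2, m3}
m3 ∈ Sat(EF ((p & ~q) & (a | q))) = {m2, m3}, so the formula holds at m3.

Yes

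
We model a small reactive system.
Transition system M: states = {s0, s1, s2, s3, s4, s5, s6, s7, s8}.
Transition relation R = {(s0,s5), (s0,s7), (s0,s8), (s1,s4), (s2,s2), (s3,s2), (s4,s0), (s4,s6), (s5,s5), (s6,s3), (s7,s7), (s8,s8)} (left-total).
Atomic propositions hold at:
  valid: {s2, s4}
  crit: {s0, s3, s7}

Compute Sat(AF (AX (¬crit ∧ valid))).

{s1, s2, s3, s6}

Sat(¬crit) = {s1, s2, s4, s5, s6, s8}
Sat(¬crit ∧ valid) = {s2, s4}
Sat(AX (¬crit ∧ valid)) = {s : every successor in {s2, s4}} = {s1, s2, s3}
AF (AX (¬crit ∧ valid)): least fixpoint, start Z0 = {s1, s2, s3}, add states with every successor in Z. Z1 = {s1, s2, s3, s6}; fixed.
Sat(AF (AX (¬crit ∧ valid))) = {s1, s2, s3, s6}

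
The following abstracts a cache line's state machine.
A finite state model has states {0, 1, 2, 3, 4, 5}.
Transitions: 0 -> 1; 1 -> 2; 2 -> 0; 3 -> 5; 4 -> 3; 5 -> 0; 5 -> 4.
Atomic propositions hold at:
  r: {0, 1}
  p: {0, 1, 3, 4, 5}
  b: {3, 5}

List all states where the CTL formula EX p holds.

Sat(EX p) = {s : some successor in {0, 1, 3, 4, 5}} = {0, 2, 3, 4, 5}

{0, 2, 3, 4, 5}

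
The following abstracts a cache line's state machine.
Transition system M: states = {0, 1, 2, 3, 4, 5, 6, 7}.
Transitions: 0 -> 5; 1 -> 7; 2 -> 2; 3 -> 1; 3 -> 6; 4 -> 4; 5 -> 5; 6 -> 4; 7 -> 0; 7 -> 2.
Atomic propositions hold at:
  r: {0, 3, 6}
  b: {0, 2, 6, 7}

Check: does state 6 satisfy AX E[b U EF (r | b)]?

Sat(r | b) = {0, 2, 3, 6, 7}
EF (r | b): least fixpoint, start Z0 = {0, 2, 3, 6, 7}, add states with some successor in Z. Z1 = {0, 1, 2, 3, 6, 7}; fixed.
Sat(EF (r | b)) = {0, 1, 2, 3, 6, 7}
E[b U EF (r | b)]: least fixpoint, start Z0 = Sat(EF (r | b)) = {0, 1, 2, 3, 6, 7}, add states in Sat(b) with some successor in Z. Already a fixed point.
Sat(E[b U EF (r | b)]) = {0, 1, 2, 3, 6, 7}
Sat(AX E[b U EF (r | b)]) = {s : every successor in {0, 1, 2, 3, 6, 7}} = {1, 2, 3, 7}
6 ∉ Sat(AX E[b U EF (r | b)]) = {1, 2, 3, 7}, so the formula does not hold at 6.

No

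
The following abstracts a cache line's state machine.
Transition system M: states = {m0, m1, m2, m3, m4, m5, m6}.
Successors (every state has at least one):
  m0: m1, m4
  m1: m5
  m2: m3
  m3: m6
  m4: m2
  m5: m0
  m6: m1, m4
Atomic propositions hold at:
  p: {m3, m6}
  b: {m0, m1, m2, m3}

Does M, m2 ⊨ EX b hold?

Sat(EX b) = {s : some successor in {m0, m1, m2, m3}} = {m0, m2, m4, m5, m6}
m2 ∈ Sat(EX b) = {m0, m2, m4, m5, m6}, so the formula holds at m2.

Yes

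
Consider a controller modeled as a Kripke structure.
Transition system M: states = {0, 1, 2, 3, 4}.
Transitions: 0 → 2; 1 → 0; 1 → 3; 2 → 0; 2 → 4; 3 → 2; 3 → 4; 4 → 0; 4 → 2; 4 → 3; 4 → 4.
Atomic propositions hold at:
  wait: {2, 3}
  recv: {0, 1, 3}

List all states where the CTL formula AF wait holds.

{0, 1, 2, 3}

AF wait: least fixpoint, start Z0 = {2, 3}, add states with every successor in Z. Z1 = {0, 2, 3}; Z2 = {0, 1, 2, 3}; fixed.
Sat(AF wait) = {0, 1, 2, 3}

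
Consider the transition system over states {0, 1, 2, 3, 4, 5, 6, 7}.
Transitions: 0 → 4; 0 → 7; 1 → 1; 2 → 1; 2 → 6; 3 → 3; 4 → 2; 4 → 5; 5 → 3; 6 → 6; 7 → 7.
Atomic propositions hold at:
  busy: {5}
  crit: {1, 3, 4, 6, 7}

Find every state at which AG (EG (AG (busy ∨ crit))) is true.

{1, 3, 5, 6, 7}

Sat(busy ∨ crit) = {1, 3, 4, 5, 6, 7}
AG (busy ∨ crit): greatest fixpoint, start Z0 = {1, 3, 4, 5, 6, 7}, keep only states in Sat with every successor in Z. Z1 = {1, 3, 5, 6, 7}; fixed.
Sat(AG (busy ∨ crit)) = {1, 3, 5, 6, 7}
EG (AG (busy ∨ crit)): greatest fixpoint, start Z0 = {1, 3, 5, 6, 7}, keep only states in Sat with some successor in Z. Already a fixed point.
Sat(EG (AG (busy ∨ crit))) = {1, 3, 5, 6, 7}
AG (EG (AG (busy ∨ crit))): greatest fixpoint, start Z0 = {1, 3, 5, 6, 7}, keep only states in Sat with every successor in Z. Already a fixed point.
Sat(AG (EG (AG (busy ∨ crit)))) = {1, 3, 5, 6, 7}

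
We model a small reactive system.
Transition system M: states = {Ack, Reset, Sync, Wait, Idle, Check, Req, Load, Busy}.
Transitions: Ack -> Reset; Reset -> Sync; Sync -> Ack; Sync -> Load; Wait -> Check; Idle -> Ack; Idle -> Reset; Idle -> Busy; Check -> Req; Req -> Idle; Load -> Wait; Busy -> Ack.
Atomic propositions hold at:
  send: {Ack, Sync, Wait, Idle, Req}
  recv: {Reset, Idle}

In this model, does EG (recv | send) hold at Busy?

Sat(recv | send) = {Ack, Reset, Sync, Wait, Idle, Req}
EG (recv | send): greatest fixpoint, start Z0 = {Ack, Reset, Sync, Wait, Idle, Req}, keep only states in Sat with some successor in Z. Z1 = {Ack, Reset, Sync, Idle, Req}; fixed.
Sat(EG (recv | send)) = {Ack, Reset, Sync, Idle, Req}
Busy ∉ Sat(EG (recv | send)) = {Ack, Reset, Sync, Idle, Req}, so the formula does not hold at Busy.

No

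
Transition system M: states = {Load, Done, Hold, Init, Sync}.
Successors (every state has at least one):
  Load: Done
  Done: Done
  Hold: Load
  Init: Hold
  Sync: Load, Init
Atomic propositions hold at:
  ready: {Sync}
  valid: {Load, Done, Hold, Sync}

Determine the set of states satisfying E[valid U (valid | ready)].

{Load, Done, Hold, Sync}

Sat(valid | ready) = {Load, Done, Hold, Sync}
E[valid U (valid | ready)]: least fixpoint, start Z0 = Sat((valid | ready)) = {Load, Done, Hold, Sync}, add states in Sat(valid) with some successor in Z. Already a fixed point.
Sat(E[valid U (valid | ready)]) = {Load, Done, Hold, Sync}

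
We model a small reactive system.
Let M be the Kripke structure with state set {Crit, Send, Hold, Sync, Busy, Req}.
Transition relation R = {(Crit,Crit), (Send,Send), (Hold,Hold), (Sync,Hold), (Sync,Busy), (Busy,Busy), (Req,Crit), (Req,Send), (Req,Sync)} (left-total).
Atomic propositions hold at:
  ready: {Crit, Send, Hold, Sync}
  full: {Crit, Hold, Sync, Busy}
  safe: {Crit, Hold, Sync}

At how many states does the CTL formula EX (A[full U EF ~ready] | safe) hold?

5

Sat(~ready) = {Busy, Req}
EF ~ready: least fixpoint, start Z0 = {Busy, Req}, add states with some successor in Z. Z1 = {Sync, Busy, Req}; fixed.
Sat(EF ~ready) = {Sync, Busy, Req}
A[full U EF ~ready]: least fixpoint, start Z0 = Sat(EF ~ready) = {Sync, Busy, Req}, add states in Sat(full) with every successor in Z. Already a fixed point.
Sat(A[full U EF ~ready]) = {Sync, Busy, Req}
Sat(A[full U EF ~ready] | safe) = {Crit, Hold, Sync, Busy, Req}
Sat(EX (A[full U EF ~ready] | safe)) = {s : some successor in {Crit, Hold, Sync, Busy, Req}} = {Crit, Hold, Sync, Busy, Req}
|Sat(EX (A[full U EF ~ready] | safe))| = |{Crit, Hold, Sync, Busy, Req}| = 5.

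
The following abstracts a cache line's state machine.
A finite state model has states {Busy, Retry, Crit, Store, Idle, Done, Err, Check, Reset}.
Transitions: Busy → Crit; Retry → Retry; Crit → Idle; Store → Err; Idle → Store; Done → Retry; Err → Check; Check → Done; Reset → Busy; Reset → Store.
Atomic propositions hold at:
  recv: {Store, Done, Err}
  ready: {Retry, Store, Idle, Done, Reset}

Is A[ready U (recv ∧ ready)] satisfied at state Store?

Yes

Sat(recv ∧ ready) = {Store, Done}
A[ready U (recv ∧ ready)]: least fixpoint, start Z0 = Sat((recv ∧ ready)) = {Store, Done}, add states in Sat(ready) with every successor in Z. Z1 = {Store, Idle, Done}; fixed.
Sat(A[ready U (recv ∧ ready)]) = {Store, Idle, Done}
Store ∈ Sat(A[ready U (recv ∧ ready)]) = {Store, Idle, Done}, so the formula holds at Store.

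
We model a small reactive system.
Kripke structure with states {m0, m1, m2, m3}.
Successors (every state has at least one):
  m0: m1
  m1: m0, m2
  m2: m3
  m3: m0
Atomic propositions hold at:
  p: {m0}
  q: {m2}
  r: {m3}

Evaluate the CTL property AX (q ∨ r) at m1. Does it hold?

Sat(q ∨ r) = {m2, m3}
Sat(AX (q ∨ r)) = {s : every successor in {m2, m3}} = {m2}
m1 ∉ Sat(AX (q ∨ r)) = {m2}, so the formula does not hold at m1.

No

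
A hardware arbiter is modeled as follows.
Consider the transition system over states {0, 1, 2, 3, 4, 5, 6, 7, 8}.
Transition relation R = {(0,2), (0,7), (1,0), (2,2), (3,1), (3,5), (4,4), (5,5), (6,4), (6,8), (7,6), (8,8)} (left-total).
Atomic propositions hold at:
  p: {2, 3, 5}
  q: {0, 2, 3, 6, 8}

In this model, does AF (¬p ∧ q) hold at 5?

Sat(¬p) = {0, 1, 4, 6, 7, 8}
Sat(¬p ∧ q) = {0, 6, 8}
AF (¬p ∧ q): least fixpoint, start Z0 = {0, 6, 8}, add states with every successor in Z. Z1 = {0, 1, 6, 7, 8}; fixed.
Sat(AF (¬p ∧ q)) = {0, 1, 6, 7, 8}
5 ∉ Sat(AF (¬p ∧ q)) = {0, 1, 6, 7, 8}, so the formula does not hold at 5.

No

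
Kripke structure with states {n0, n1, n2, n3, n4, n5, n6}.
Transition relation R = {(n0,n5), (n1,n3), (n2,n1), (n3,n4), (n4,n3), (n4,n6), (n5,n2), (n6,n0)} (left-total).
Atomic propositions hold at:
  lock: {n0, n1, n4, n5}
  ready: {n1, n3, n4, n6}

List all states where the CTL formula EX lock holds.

Sat(EX lock) = {s : some successor in {n0, n1, n4, n5}} = {n0, n2, n3, n6}

{n0, n2, n3, n6}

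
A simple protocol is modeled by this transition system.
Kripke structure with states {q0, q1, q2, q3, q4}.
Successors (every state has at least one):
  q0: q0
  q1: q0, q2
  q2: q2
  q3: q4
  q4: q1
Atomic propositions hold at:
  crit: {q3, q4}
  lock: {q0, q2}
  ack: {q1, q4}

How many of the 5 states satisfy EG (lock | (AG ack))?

2

AG ack: greatest fixpoint, start Z0 = {q1, q4}, keep only states in Sat with every successor in Z. Z1 = {q4}; Z2 = ∅; fixed.
Sat(AG ack) = ∅
Sat(lock | (AG ack)) = {q0, q2}
EG (lock | (AG ack)): greatest fixpoint, start Z0 = {q0, q2}, keep only states in Sat with some successor in Z. Already a fixed point.
Sat(EG (lock | (AG ack))) = {q0, q2}
|Sat(EG (lock | (AG ack)))| = |{q0, q2}| = 2.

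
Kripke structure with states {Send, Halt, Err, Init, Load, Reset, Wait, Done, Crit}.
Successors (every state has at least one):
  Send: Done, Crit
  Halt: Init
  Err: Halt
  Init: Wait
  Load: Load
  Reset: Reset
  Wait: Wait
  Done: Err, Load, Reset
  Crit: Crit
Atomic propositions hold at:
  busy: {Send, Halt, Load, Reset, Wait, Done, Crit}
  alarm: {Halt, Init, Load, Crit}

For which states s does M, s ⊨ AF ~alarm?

Sat(~alarm) = {Send, Err, Reset, Wait, Done}
AF ~alarm: least fixpoint, start Z0 = {Send, Err, Reset, Wait, Done}, add states with every successor in Z. Z1 = {Send, Err, Init, Reset, Wait, Done}; Z2 = {Send, Halt, Err, Init, Reset, Wait, Done}; fixed.
Sat(AF ~alarm) = {Send, Halt, Err, Init, Reset, Wait, Done}

{Send, Halt, Err, Init, Reset, Wait, Done}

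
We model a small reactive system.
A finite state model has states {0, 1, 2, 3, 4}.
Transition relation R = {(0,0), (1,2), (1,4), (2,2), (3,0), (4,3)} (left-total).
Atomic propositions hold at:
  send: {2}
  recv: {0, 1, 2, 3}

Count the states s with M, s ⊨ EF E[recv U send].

2

E[recv U send]: least fixpoint, start Z0 = Sat(send) = {2}, add states in Sat(recv) with some successor in Z. Z1 = {1, 2}; fixed.
Sat(E[recv U send]) = {1, 2}
EF E[recv U send]: least fixpoint, start Z0 = {1, 2}, add states with some successor in Z. Already a fixed point.
Sat(EF E[recv U send]) = {1, 2}
|Sat(EF E[recv U send])| = |{1, 2}| = 2.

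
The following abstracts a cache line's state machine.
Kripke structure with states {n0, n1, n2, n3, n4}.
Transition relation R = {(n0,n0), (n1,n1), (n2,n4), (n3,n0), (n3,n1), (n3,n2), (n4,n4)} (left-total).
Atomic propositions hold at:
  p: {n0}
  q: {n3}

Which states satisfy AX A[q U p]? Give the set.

A[q U p]: least fixpoint, start Z0 = Sat(p) = {n0}, add states in Sat(q) with every successor in Z. Already a fixed point.
Sat(A[q U p]) = {n0}
Sat(AX A[q U p]) = {s : every successor in {n0}} = {n0}

{n0}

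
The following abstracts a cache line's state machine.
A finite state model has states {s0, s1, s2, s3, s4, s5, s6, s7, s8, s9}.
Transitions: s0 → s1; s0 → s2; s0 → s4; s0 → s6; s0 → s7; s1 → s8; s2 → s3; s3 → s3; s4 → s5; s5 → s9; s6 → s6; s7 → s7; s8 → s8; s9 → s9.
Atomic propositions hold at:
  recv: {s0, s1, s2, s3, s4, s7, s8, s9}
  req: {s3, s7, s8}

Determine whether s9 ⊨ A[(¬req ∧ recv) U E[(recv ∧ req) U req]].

No

Sat(¬req) = {s0, s1, s2, s4, s5, s6, s9}
Sat(¬req ∧ recv) = {s0, s1, s2, s4, s9}
Sat(recv ∧ req) = {s3, s7, s8}
E[(recv ∧ req) U req]: least fixpoint, start Z0 = Sat(req) = {s3, s7, s8}, add states in Sat(recv ∧ req) with some successor in Z. Already a fixed point.
Sat(E[(recv ∧ req) U req]) = {s3, s7, s8}
A[(¬req ∧ recv) U E[(recv ∧ req) U req]]: least fixpoint, start Z0 = Sat(E[(recv ∧ req) U req]) = {s3, s7, s8}, add states in Sat(¬req ∧ recv) with every successor in Z. Z1 = {s1, s2, s3, s7, s8}; fixed.
Sat(A[(¬req ∧ recv) U E[(recv ∧ req) U req]]) = {s1, s2, s3, s7, s8}
s9 ∉ Sat(A[(¬req ∧ recv) U E[(recv ∧ req) U req]]) = {s1, s2, s3, s7, s8}, so the formula does not hold at s9.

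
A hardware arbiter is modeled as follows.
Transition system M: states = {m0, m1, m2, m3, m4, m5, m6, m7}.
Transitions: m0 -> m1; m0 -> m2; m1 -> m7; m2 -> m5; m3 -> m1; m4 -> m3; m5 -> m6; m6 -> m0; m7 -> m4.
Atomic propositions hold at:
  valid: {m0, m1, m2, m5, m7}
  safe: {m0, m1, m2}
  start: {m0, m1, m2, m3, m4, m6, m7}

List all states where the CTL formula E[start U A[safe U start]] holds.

A[safe U start]: least fixpoint, start Z0 = Sat(start) = {m0, m1, m2, m3, m4, m6, m7}, add states in Sat(safe) with every successor in Z. Already a fixed point.
Sat(A[safe U start]) = {m0, m1, m2, m3, m4, m6, m7}
E[start U A[safe U start]]: least fixpoint, start Z0 = Sat(A[safe U start]) = {m0, m1, m2, m3, m4, m6, m7}, add states in Sat(start) with some successor in Z. Already a fixed point.
Sat(E[start U A[safe U start]]) = {m0, m1, m2, m3, m4, m6, m7}

{m0, m1, m2, m3, m4, m6, m7}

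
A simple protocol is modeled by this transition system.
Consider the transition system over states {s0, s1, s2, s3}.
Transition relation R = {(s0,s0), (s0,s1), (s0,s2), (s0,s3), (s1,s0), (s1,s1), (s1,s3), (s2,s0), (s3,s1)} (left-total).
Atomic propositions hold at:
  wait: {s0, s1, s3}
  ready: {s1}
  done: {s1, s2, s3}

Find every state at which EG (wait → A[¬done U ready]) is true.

{s1}

Sat(¬done) = {s0}
A[¬done U ready]: least fixpoint, start Z0 = Sat(ready) = {s1}, add states in Sat(¬done) with every successor in Z. Already a fixed point.
Sat(A[¬done U ready]) = {s1}
Sat(wait → A[¬done U ready]) = {s1, s2}
EG (wait → A[¬done U ready]): greatest fixpoint, start Z0 = {s1, s2}, keep only states in Sat with some successor in Z. Z1 = {s1}; fixed.
Sat(EG (wait → A[¬done U ready])) = {s1}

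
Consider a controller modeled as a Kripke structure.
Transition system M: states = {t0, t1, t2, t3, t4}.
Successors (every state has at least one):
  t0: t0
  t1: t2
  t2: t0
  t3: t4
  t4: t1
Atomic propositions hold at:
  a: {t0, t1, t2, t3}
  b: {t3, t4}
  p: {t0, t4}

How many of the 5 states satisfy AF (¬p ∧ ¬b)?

Sat(¬p) = {t1, t2, t3}
Sat(¬b) = {t0, t1, t2}
Sat(¬p ∧ ¬b) = {t1, t2}
AF (¬p ∧ ¬b): least fixpoint, start Z0 = {t1, t2}, add states with every successor in Z. Z1 = {t1, t2, t4}; Z2 = {t1, t2, t3, t4}; fixed.
Sat(AF (¬p ∧ ¬b)) = {t1, t2, t3, t4}
|Sat(AF (¬p ∧ ¬b))| = |{t1, t2, t3, t4}| = 4.

4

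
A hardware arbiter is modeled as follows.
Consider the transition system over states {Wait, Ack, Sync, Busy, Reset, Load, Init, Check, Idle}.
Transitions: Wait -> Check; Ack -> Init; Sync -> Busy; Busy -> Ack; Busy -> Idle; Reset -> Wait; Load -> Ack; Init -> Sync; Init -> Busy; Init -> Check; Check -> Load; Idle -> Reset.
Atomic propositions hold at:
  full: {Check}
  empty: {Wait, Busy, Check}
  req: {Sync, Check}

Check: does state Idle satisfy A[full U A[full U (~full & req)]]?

Sat(~full) = {Wait, Ack, Sync, Busy, Reset, Load, Init, Idle}
Sat(~full & req) = {Sync}
A[full U (~full & req)]: least fixpoint, start Z0 = Sat((~full & req)) = {Sync}, add states in Sat(full) with every successor in Z. Already a fixed point.
Sat(A[full U (~full & req)]) = {Sync}
A[full U A[full U (~full & req)]]: least fixpoint, start Z0 = Sat(A[full U (~full & req)]) = {Sync}, add states in Sat(full) with every successor in Z. Already a fixed point.
Sat(A[full U A[full U (~full & req)]]) = {Sync}
Idle ∉ Sat(A[full U A[full U (~full & req)]]) = {Sync}, so the formula does not hold at Idle.

No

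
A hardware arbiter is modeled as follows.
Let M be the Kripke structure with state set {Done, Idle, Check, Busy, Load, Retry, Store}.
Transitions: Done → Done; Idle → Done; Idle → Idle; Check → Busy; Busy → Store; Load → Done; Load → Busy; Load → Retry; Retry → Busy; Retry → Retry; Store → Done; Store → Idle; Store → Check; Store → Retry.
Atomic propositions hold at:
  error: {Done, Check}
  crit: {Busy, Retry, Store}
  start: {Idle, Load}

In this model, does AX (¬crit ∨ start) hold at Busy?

Sat(¬crit) = {Done, Idle, Check, Load}
Sat(¬crit ∨ start) = {Done, Idle, Check, Load}
Sat(AX (¬crit ∨ start)) = {s : every successor in {Done, Idle, Check, Load}} = {Done, Idle}
Busy ∉ Sat(AX (¬crit ∨ start)) = {Done, Idle}, so the formula does not hold at Busy.

No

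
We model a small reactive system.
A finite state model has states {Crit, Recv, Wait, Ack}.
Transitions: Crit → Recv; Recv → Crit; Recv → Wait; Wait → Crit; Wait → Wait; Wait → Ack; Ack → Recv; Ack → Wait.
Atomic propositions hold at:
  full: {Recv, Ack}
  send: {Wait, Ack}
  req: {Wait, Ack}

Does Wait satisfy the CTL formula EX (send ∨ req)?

Yes

Sat(send ∨ req) = {Wait, Ack}
Sat(EX (send ∨ req)) = {s : some successor in {Wait, Ack}} = {Recv, Wait, Ack}
Wait ∈ Sat(EX (send ∨ req)) = {Recv, Wait, Ack}, so the formula holds at Wait.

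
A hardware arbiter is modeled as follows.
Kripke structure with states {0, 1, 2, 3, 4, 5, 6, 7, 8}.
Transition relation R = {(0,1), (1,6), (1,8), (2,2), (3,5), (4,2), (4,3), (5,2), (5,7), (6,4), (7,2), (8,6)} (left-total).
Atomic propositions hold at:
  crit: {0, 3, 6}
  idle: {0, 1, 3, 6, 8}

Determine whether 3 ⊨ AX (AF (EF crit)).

EF crit: least fixpoint, start Z0 = {0, 3, 6}, add states with some successor in Z. Z1 = {0, 1, 3, 4, 6, 8}; fixed.
Sat(EF crit) = {0, 1, 3, 4, 6, 8}
AF (EF crit): least fixpoint, start Z0 = {0, 1, 3, 4, 6, 8}, add states with every successor in Z. Already a fixed point.
Sat(AF (EF crit)) = {0, 1, 3, 4, 6, 8}
Sat(AX (AF (EF crit))) = {s : every successor in {0, 1, 3, 4, 6, 8}} = {0, 1, 6, 8}
3 ∉ Sat(AX (AF (EF crit))) = {0, 1, 6, 8}, so the formula does not hold at 3.

No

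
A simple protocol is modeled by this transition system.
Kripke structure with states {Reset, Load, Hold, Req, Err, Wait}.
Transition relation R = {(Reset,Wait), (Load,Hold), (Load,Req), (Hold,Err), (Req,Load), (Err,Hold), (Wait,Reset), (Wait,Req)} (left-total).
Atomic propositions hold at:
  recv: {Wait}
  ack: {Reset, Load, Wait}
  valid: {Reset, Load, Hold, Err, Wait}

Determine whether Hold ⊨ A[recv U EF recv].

EF recv: least fixpoint, start Z0 = {Wait}, add states with some successor in Z. Z1 = {Reset, Wait}; fixed.
Sat(EF recv) = {Reset, Wait}
A[recv U EF recv]: least fixpoint, start Z0 = Sat(EF recv) = {Reset, Wait}, add states in Sat(recv) with every successor in Z. Already a fixed point.
Sat(A[recv U EF recv]) = {Reset, Wait}
Hold ∉ Sat(A[recv U EF recv]) = {Reset, Wait}, so the formula does not hold at Hold.

No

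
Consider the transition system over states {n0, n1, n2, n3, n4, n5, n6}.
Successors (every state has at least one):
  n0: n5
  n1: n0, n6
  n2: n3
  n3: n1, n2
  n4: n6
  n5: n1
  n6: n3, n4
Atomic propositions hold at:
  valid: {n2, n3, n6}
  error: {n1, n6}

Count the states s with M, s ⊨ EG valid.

EG valid: greatest fixpoint, start Z0 = {n2, n3, n6}, keep only states in Sat with some successor in Z. Already a fixed point.
Sat(EG valid) = {n2, n3, n6}
|Sat(EG valid)| = |{n2, n3, n6}| = 3.

3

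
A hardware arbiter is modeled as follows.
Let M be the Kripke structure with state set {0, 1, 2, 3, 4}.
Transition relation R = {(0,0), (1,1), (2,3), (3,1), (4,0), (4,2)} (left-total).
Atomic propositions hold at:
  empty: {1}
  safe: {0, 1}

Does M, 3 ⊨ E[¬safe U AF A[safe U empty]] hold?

Yes

Sat(¬safe) = {2, 3, 4}
A[safe U empty]: least fixpoint, start Z0 = Sat(empty) = {1}, add states in Sat(safe) with every successor in Z. Already a fixed point.
Sat(A[safe U empty]) = {1}
AF A[safe U empty]: least fixpoint, start Z0 = {1}, add states with every successor in Z. Z1 = {1, 3}; Z2 = {1, 2, 3}; fixed.
Sat(AF A[safe U empty]) = {1, 2, 3}
E[¬safe U AF A[safe U empty]]: least fixpoint, start Z0 = Sat(AF A[safe U empty]) = {1, 2, 3}, add states in Sat(¬safe) with some successor in Z. Z1 = {1, 2, 3, 4}; fixed.
Sat(E[¬safe U AF A[safe U empty]]) = {1, 2, 3, 4}
3 ∈ Sat(E[¬safe U AF A[safe U empty]]) = {1, 2, 3, 4}, so the formula holds at 3.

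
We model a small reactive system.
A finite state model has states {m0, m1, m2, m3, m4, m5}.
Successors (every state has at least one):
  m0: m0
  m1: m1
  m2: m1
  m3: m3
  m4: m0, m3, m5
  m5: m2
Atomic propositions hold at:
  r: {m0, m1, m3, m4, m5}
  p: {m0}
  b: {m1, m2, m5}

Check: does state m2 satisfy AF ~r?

Yes

Sat(~r) = {m2}
AF ~r: least fixpoint, start Z0 = {m2}, add states with every successor in Z. Z1 = {m2, m5}; fixed.
Sat(AF ~r) = {m2, m5}
m2 ∈ Sat(AF ~r) = {m2, m5}, so the formula holds at m2.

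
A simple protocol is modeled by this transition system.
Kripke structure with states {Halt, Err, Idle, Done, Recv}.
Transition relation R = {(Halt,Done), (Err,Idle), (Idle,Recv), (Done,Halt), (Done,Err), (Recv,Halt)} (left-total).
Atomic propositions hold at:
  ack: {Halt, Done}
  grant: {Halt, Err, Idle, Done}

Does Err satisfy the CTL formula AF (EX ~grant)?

Sat(~grant) = {Recv}
Sat(EX ~grant) = {s : some successor in {Recv}} = {Idle}
AF (EX ~grant): least fixpoint, start Z0 = {Idle}, add states with every successor in Z. Z1 = {Err, Idle}; fixed.
Sat(AF (EX ~grant)) = {Err, Idle}
Err ∈ Sat(AF (EX ~grant)) = {Err, Idle}, so the formula holds at Err.

Yes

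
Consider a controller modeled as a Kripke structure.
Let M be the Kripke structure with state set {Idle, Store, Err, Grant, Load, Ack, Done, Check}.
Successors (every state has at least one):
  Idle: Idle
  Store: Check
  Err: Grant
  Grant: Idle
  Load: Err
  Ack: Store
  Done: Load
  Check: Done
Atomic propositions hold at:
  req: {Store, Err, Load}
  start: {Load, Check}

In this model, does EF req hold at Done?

EF req: least fixpoint, start Z0 = {Store, Err, Load}, add states with some successor in Z. Z1 = {Store, Err, Load, Ack, Done}; Z2 = {Store, Err, Load, Ack, Done, Check}; fixed.
Sat(EF req) = {Store, Err, Load, Ack, Done, Check}
Done ∈ Sat(EF req) = {Store, Err, Load, Ack, Done, Check}, so the formula holds at Done.

Yes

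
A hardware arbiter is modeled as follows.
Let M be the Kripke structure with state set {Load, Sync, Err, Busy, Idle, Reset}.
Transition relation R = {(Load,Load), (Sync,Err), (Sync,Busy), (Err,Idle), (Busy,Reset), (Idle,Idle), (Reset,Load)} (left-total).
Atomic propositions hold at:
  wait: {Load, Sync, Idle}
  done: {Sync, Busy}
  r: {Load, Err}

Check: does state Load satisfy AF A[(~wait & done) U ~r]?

Sat(~wait) = {Err, Busy, Reset}
Sat(~wait & done) = {Busy}
Sat(~r) = {Sync, Busy, Idle, Reset}
A[(~wait & done) U ~r]: least fixpoint, start Z0 = Sat(~r) = {Sync, Busy, Idle, Reset}, add states in Sat(~wait & done) with every successor in Z. Already a fixed point.
Sat(A[(~wait & done) U ~r]) = {Sync, Busy, Idle, Reset}
AF A[(~wait & done) U ~r]: least fixpoint, start Z0 = {Sync, Busy, Idle, Reset}, add states with every successor in Z. Z1 = {Sync, Err, Busy, Idle, Reset}; fixed.
Sat(AF A[(~wait & done) U ~r]) = {Sync, Err, Busy, Idle, Reset}
Load ∉ Sat(AF A[(~wait & done) U ~r]) = {Sync, Err, Busy, Idle, Reset}, so the formula does not hold at Load.

No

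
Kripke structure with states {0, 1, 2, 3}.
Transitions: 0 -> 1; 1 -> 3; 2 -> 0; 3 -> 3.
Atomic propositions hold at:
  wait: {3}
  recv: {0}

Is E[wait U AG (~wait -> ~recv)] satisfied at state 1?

Sat(~wait) = {0, 1, 2}
Sat(~recv) = {1, 2, 3}
Sat(~wait -> ~recv) = {1, 2, 3}
AG (~wait -> ~recv): greatest fixpoint, start Z0 = {1, 2, 3}, keep only states in Sat with every successor in Z. Z1 = {1, 3}; fixed.
Sat(AG (~wait -> ~recv)) = {1, 3}
E[wait U AG (~wait -> ~recv)]: least fixpoint, start Z0 = Sat(AG (~wait -> ~recv)) = {1, 3}, add states in Sat(wait) with some successor in Z. Already a fixed point.
Sat(E[wait U AG (~wait -> ~recv)]) = {1, 3}
1 ∈ Sat(E[wait U AG (~wait -> ~recv)]) = {1, 3}, so the formula holds at 1.

Yes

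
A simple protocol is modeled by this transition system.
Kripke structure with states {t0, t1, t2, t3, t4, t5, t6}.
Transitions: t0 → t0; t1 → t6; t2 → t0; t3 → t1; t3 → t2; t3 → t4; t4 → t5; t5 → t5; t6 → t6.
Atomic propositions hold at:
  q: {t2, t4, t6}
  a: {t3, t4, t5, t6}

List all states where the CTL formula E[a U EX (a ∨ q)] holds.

Sat(a ∨ q) = {t2, t3, t4, t5, t6}
Sat(EX (a ∨ q)) = {s : some successor in {t2, t3, t4, t5, t6}} = {t1, t3, t4, t5, t6}
E[a U EX (a ∨ q)]: least fixpoint, start Z0 = Sat(EX (a ∨ q)) = {t1, t3, t4, t5, t6}, add states in Sat(a) with some successor in Z. Already a fixed point.
Sat(E[a U EX (a ∨ q)]) = {t1, t3, t4, t5, t6}

{t1, t3, t4, t5, t6}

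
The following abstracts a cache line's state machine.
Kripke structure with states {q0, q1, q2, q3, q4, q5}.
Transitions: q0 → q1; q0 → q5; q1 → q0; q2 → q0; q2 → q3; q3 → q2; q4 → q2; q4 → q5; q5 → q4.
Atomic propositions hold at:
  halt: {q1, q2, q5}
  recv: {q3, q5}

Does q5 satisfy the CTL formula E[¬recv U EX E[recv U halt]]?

Sat(¬recv) = {q0, q1, q2, q4}
E[recv U halt]: least fixpoint, start Z0 = Sat(halt) = {q1, q2, q5}, add states in Sat(recv) with some successor in Z. Z1 = {q1, q2, q3, q5}; fixed.
Sat(E[recv U halt]) = {q1, q2, q3, q5}
Sat(EX E[recv U halt]) = {s : some successor in {q1, q2, q3, q5}} = {q0, q2, q3, q4}
E[¬recv U EX E[recv U halt]]: least fixpoint, start Z0 = Sat(EX E[recv U halt]) = {q0, q2, q3, q4}, add states in Sat(¬recv) with some successor in Z. Z1 = {q0, q1, q2, q3, q4}; fixed.
Sat(E[¬recv U EX E[recv U halt]]) = {q0, q1, q2, q3, q4}
q5 ∉ Sat(E[¬recv U EX E[recv U halt]]) = {q0, q1, q2, q3, q4}, so the formula does not hold at q5.

No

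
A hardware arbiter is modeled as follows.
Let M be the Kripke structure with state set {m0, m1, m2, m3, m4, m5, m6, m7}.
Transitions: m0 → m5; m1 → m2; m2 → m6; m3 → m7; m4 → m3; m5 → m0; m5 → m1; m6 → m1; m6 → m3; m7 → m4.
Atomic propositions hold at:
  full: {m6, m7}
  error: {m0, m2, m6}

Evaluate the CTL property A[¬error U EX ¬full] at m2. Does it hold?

No

Sat(¬error) = {m1, m3, m4, m5, m7}
Sat(¬full) = {m0, m1, m2, m3, m4, m5}
Sat(EX ¬full) = {s : some successor in {m0, m1, m2, m3, m4, m5}} = {m0, m1, m4, m5, m6, m7}
A[¬error U EX ¬full]: least fixpoint, start Z0 = Sat(EX ¬full) = {m0, m1, m4, m5, m6, m7}, add states in Sat(¬error) with every successor in Z. Z1 = {m0, m1, m3, m4, m5, m6, m7}; fixed.
Sat(A[¬error U EX ¬full]) = {m0, m1, m3, m4, m5, m6, m7}
m2 ∉ Sat(A[¬error U EX ¬full]) = {m0, m1, m3, m4, m5, m6, m7}, so the formula does not hold at m2.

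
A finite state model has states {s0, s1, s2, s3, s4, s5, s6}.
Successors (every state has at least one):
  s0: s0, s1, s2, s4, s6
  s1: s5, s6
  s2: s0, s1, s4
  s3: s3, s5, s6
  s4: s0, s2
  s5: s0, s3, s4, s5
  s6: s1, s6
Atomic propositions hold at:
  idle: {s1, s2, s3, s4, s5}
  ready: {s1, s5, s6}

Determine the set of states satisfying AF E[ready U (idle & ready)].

Sat(idle & ready) = {s1, s5}
E[ready U (idle & ready)]: least fixpoint, start Z0 = Sat((idle & ready)) = {s1, s5}, add states in Sat(ready) with some successor in Z. Z1 = {s1, s5, s6}; fixed.
Sat(E[ready U (idle & ready)]) = {s1, s5, s6}
AF E[ready U (idle & ready)]: least fixpoint, start Z0 = {s1, s5, s6}, add states with every successor in Z. Already a fixed point.
Sat(AF E[ready U (idle & ready)]) = {s1, s5, s6}

{s1, s5, s6}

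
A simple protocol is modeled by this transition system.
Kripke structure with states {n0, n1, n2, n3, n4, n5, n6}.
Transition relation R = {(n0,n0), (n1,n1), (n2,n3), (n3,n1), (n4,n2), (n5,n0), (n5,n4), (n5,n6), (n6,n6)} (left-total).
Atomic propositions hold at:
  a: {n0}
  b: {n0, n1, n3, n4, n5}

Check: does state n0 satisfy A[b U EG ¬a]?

No

Sat(¬a) = {n1, n2, n3, n4, n5, n6}
EG ¬a: greatest fixpoint, start Z0 = {n1, n2, n3, n4, n5, n6}, keep only states in Sat with some successor in Z. Already a fixed point.
Sat(EG ¬a) = {n1, n2, n3, n4, n5, n6}
A[b U EG ¬a]: least fixpoint, start Z0 = Sat(EG ¬a) = {n1, n2, n3, n4, n5, n6}, add states in Sat(b) with every successor in Z. Already a fixed point.
Sat(A[b U EG ¬a]) = {n1, n2, n3, n4, n5, n6}
n0 ∉ Sat(A[b U EG ¬a]) = {n1, n2, n3, n4, n5, n6}, so the formula does not hold at n0.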